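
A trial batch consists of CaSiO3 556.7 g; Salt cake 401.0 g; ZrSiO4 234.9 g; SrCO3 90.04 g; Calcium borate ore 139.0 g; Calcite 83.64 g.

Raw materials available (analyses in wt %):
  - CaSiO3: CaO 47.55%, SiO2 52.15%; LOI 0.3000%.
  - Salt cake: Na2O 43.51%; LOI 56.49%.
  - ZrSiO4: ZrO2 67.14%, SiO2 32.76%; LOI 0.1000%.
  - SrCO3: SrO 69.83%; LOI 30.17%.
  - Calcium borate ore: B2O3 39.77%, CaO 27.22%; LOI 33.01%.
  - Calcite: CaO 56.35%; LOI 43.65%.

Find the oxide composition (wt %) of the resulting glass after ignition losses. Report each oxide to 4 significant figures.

Glass mass = 1167 g (batch 1505 − LOI 338.0).
Composition: B2O3 4.736%, ZrO2 13.51%, Na2O 14.95%, CaO 29.96%, SiO2 31.46%, SrO 5.386%

The working math holds exact precision at each step; the intermediate values appear (rounded to 4 significant figures) within the worked lines — exactly one rounding is applied to each reported value — derived quantities, which include the yield, glass mass, totals, six oxide percentages, LOI, are computed at full float precision, as set out in either problem or answer, using the weight values per 1167 g of glass.
Per-oxide mass from batch:
  B2O3: 139.0·0.3977 = 55.28 g
  ZrO2: 234.9·0.6714 = 157.7 g
  Na2O: 401.0·0.4351 = 174.5 g
  CaO: 556.7·0.4755 + 139.0·0.2722 + 83.64·0.5635 = 349.7 g
  SiO2: 556.7·0.5215 + 234.9·0.3276 = 367.3 g
  SrO: 90.04·0.6983 = 62.87 g
LOI: 556.7·0.003000 + 401.0·0.5649 + 234.9·0.001000 + 90.04·0.3017 + 139.0·0.3301 + 83.64·0.4365 = 338.0 g
Resulting glass, batch − LOI: 1505 − 338.0 = 1167 g (= Σ oxide masses)
percent by weight: oxide/glass ×100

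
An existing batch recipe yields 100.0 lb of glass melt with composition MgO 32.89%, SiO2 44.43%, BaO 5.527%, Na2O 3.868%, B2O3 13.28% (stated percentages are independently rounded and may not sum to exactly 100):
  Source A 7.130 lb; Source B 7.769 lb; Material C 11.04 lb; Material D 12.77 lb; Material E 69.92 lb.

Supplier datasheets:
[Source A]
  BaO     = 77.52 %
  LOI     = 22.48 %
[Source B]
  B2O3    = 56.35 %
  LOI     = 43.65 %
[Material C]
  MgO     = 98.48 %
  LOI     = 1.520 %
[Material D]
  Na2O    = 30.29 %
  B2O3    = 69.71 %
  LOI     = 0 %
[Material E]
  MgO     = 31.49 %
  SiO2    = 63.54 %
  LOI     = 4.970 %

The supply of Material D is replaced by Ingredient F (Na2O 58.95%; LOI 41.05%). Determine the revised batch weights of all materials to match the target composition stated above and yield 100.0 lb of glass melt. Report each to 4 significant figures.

Revised batch per 100.0 lb glass melt:
  Source A: 7.130 lb
  Source B: 23.57 lb
  Material C: 11.04 lb
  Ingredient F: 6.561 lb
  Material E: 69.92 lb
Total batch = 118.2 lb; LOI loss = 18.23 lb

The working math carries full float precision end to end. Mid-chain values are shown (rounded to four significant figures) in the printout; each reported value includes exactly one rounding — all derived quantities (five oxide percentages, net glass mass, the totals, the yield, ignition loss) are carried from the batch weights per 100.0 lb of glass at exact precision as set out in problem or answer.
Target masses of each oxide per 100.0 lb glass melt:
  MgO: 32.89% × 100.0 = 32.89 lb
  SiO2: 44.43% × 100.0 = 44.43 lb
  BaO: 5.527% × 100.0 = 5.527 lb
  Na2O: 3.868% × 100.0 = 3.868 lb
  B2O3: 13.28% × 100.0 = 13.28 lb
A balance pass over the oxides, with the batch weights as given, on the stated basis (target by target, the sums agree given rounding of the digits):
  MgO: 11.04·0.9848 + 69.92·0.3149 = 32.89 lb (target 32.89 lb)
  SiO2: 69.92·0.6354 = 44.43 lb (target 44.43 lb)
  BaO: 7.130·0.7752 = 5.527 lb (target 5.527 lb)
  Na2O: 6.561·0.5895 = 3.868 lb (target 3.868 lb)
  B2O3: 23.57·0.5635 = 13.28 lb (target 13.28 lb)
Mass balance on the glass: batch total minus LOI = 99.99 lb (per-oxide target masses sum to 99.99 lb; with the basis standing at 100.0 lb — deltas are rounding alone).
Total batch = Σ batch = 118.2 lb; loss to ignition Σ batch·LOI = 18.23 lb; glass ÷ batch gives a yield of 84.58%.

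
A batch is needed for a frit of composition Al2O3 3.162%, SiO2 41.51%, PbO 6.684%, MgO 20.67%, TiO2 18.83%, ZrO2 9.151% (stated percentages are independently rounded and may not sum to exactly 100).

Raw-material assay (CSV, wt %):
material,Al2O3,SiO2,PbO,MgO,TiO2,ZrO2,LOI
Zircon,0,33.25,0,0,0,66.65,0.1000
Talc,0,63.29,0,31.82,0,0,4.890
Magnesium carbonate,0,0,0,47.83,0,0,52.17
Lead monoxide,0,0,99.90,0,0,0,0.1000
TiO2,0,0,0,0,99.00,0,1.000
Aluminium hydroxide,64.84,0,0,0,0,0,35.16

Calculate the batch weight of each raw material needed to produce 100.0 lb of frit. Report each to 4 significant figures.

Batch per 100.0 lb frit:
  Zircon: 13.73 lb
  Talc: 58.37 lb
  Magnesium carbonate: 4.381 lb
  Lead monoxide: 6.691 lb
  TiO2: 19.02 lb
  Aluminium hydroxide: 4.877 lb
Total batch = 107.1 lb; LOI loss = 7.065 lb; yield = 93.40%

The working math runs at full precision from first step to last — in-progress results appear rounded off to 4 significant digits between the steps — exactly one rounding goes into each reported figure — all derived quantities are recomputed at exact precision (the six compositions, glass mass, the yield, totals, LOI) from the weighed amounts on 100.0 lb of glass, as written in problem or answer.
Oxide mass targets, per 100.0 lb frit:
  Al2O3: 3.162% × 100.0 = 3.162 lb
  SiO2: 41.51% × 100.0 = 41.51 lb
  PbO: 6.684% × 100.0 = 6.684 lb
  MgO: 20.67% × 100.0 = 20.67 lb
  TiO2: 18.83% × 100.0 = 18.83 lb
  ZrO2: 9.151% × 100.0 = 9.151 lb
Sums-versus-targets review using the reported weights, relative to the basis at hand (delivered sums recover each target up to rounding of the answer):
  Al2O3: 4.877·0.6484 = 3.162 lb (target 3.162 lb)
  SiO2: 13.73·0.3325 + 58.37·0.6329 = 41.51 lb (target 41.51 lb)
  PbO: 6.691·0.9990 = 6.684 lb (target 6.684 lb)
  MgO: 58.37·0.3182 + 4.381·0.4783 = 20.67 lb (target 20.67 lb)
  TiO2: 19.02·0.9900 = 18.83 lb (target 18.83 lb)
  ZrO2: 13.73·0.6665 = 9.151 lb (target 9.151 lb)
Glass-mass closure: total charge less LOI = 100.0 lb (oxide target masses add up to 100.0 lb; stated basis 100.0 lb — a pure rounding effect).
Summing the batch: Σ batch = 107.1 lb; loss to ignition Σ batch·LOI = 7.065 lb; yield: glass divided by total = 93.40%.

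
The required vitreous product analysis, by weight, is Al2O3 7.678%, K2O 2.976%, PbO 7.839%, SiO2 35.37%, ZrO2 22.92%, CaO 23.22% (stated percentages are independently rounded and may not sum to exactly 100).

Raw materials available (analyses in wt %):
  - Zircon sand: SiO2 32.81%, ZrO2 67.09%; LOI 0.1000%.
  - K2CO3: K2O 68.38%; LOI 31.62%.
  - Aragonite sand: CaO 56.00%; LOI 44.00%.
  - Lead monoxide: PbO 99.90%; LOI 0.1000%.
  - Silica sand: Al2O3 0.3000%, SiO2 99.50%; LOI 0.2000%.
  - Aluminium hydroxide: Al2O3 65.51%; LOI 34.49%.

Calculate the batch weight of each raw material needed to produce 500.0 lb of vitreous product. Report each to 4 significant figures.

The working math maintains full float precision from start to finish. The intermediate values are displayed, rounded to 4 significant digits, across the worked steps — each reported number takes a single rounding. The derived quantities are re-derived starting from the weights for 500.0 lb of glass at exact precision (ignition loss, glass mass, the six compositions, the totals, the yield) exactly as shown in the problem or the answer.
Oxide-by-oxide targets in 500.0 lb vitreous product:
  Al2O3: 7.678% × 500.0 = 38.39 lb
  K2O: 2.976% × 500.0 = 14.88 lb
  PbO: 7.839% × 500.0 = 39.20 lb
  SiO2: 35.37% × 500.0 = 176.8 lb
  ZrO2: 22.92% × 500.0 = 114.6 lb
  CaO: 23.22% × 500.0 = 116.1 lb
Oxide-by-oxide audit working from each reported weight, for the quoted basis mass (sums match the target masses exact up to rounding of places):
  Al2O3: 121.4·0.003000 + 58.05·0.6551 = 38.39 lb (target 38.39 lb)
  K2O: 21.76·0.6838 = 14.88 lb (target 14.88 lb)
  PbO: 39.23·0.9990 = 39.19 lb (target 39.20 lb)
  SiO2: 170.8·0.3281 + 121.4·0.9950 = 176.8 lb (target 176.8 lb)
  ZrO2: 170.8·0.6709 = 114.6 lb (target 114.6 lb)
  CaO: 207.3·0.5600 = 116.1 lb (target 116.1 lb)
The glass-mass cross-check: total batch − LOI = 500.0 lb (the Σ of target masses is 500.0 lb; against the stated basis, 500.0 lb — deltas are rounding alone).
Adding the batch up: Σ batch = 618.5 lb; LOI removed, Σ of batch·LOI: 118.6 lb; as yield: glass ÷ batch → 80.83%.

Batch per 500.0 lb vitreous product:
  Zircon sand: 170.8 lb
  K2CO3: 21.76 lb
  Aragonite sand: 207.3 lb
  Lead monoxide: 39.23 lb
  Silica sand: 121.4 lb
  Aluminium hydroxide: 58.05 lb
Total batch = 618.5 lb; LOI loss = 118.6 lb; yield = 80.83%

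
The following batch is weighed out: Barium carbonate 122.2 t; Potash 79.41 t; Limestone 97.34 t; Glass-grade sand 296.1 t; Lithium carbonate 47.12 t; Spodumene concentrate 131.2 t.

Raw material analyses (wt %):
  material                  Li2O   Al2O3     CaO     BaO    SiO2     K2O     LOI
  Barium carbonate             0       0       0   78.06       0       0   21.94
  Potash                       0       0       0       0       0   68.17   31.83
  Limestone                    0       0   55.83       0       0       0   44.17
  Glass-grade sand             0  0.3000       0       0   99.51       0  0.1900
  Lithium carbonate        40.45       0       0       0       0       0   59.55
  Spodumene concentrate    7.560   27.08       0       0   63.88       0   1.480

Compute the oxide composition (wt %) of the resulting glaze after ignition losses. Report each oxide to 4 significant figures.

All internal work carries full float precision at all times. In-progress results are shown rounded to 4 significant digits when written out. Each reported number sees exactly one rounding. The derived quantities (six oxide percentages, LOI, yield, glass mass, totals) are re-derived starting from the weights on 647.7 t of glass at exact precision as written in problem or answer.
Delivered oxide masses:
  Li2O: 47.12·0.4045 + 131.2·0.07560 = 28.98 t
  Al2O3: 296.1·0.003000 + 131.2·0.2708 = 36.42 t
  CaO: 97.34·0.5583 = 54.34 t
  BaO: 122.2·0.7806 = 95.39 t
  SiO2: 296.1·0.9951 + 131.2·0.6388 = 378.5 t
  K2O: 79.41·0.6817 = 54.13 t
LOI: 122.2·0.2194 + 79.41·0.3183 + 97.34·0.4417 + 296.1·0.001900 + 47.12·0.5955 + 131.2·0.01480 = 125.6 t
The glass mass, total less LOI, = 773.4 − 125.6 = 647.7 t (matching Σ of the oxides)
each oxide over glass, ×100, is wt %

Glass mass = 647.7 t (batch 773.4 − LOI 125.6).
Composition: Li2O 4.474%, Al2O3 5.622%, CaO 8.390%, BaO 14.73%, SiO2 58.43%, K2O 8.358%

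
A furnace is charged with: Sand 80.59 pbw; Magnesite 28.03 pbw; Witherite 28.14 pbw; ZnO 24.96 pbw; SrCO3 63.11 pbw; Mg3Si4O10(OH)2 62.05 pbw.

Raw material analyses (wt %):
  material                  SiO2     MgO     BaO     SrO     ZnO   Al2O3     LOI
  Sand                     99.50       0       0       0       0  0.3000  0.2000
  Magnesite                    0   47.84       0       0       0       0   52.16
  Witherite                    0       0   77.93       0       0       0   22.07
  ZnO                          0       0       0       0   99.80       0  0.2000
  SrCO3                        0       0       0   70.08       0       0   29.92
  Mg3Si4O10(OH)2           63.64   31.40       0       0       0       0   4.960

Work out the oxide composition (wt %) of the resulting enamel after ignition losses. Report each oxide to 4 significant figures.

Working values are displayed rounded to four significant figures when written out — exact precision is maintained through every step. Each reported value carries a single rounding — all derived quantities, including the yield, the six compositions, totals, LOI, net glass mass, are computed from the weighed amounts on 243.9 pbw of glass at exact precision exactly as printed in question or answer.
Oxide masses out of the charge:
  SiO2: 80.59·0.9950 + 62.05·0.6364 = 119.7 pbw
  MgO: 28.03·0.4784 + 62.05·0.3140 = 32.89 pbw
  BaO: 28.14·0.7793 = 21.93 pbw
  SrO: 63.11·0.7008 = 44.23 pbw
  ZnO: 24.96·0.9980 = 24.91 pbw
  Al2O3: 80.59·0.003000 = 0.2418 pbw
LOI: 80.59·0.002000 + 28.03·0.5216 + 28.14·0.2207 + 24.96·0.002000 + 63.11·0.2992 + 62.05·0.04960 = 43.00 pbw
Glass mass = batch − LOI = 286.9 − 43.00 = 243.9 pbw (the oxide masses sum to this)
oxide / glass × 100 gives the wt %

Glass mass = 243.9 pbw (batch 286.9 − LOI 43.00).
Composition: SiO2 49.07%, MgO 13.49%, BaO 8.992%, SrO 18.14%, ZnO 10.21%, Al2O3 0.09914%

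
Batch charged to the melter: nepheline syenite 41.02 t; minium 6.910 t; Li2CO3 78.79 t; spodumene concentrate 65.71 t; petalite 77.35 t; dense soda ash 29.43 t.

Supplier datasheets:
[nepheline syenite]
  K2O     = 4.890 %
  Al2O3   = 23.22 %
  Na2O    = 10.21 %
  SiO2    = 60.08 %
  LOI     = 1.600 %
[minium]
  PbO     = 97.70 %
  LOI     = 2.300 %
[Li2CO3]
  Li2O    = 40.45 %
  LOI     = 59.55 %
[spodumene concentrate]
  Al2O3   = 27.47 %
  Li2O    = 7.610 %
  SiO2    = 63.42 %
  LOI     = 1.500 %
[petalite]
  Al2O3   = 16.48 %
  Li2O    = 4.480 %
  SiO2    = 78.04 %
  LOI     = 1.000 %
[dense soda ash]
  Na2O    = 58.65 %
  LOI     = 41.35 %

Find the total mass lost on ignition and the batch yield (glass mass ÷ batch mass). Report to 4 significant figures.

All arithmetic keeps full precision from first step to last — mid-chain values are printed (rounded to 4 significant figures) when written out. A single rounding produces each reported figure; the derived quantities, which include the yield, LOI, net glass mass, six oxide percentages, totals, are computed at exact precision, as they appear in the problem or the answer, from the batch weights on 237.5 t of glass.
Ignition loss by material:
  nepheline syenite: 41.02 × 0.01600 = 0.6563 t
  minium: 6.910 × 0.02300 = 0.1589 t
  Li2CO3: 78.79 × 0.5955 = 46.92 t
  spodumene concentrate: 65.71 × 0.01500 = 0.9856 t
  petalite: 77.35 × 0.01000 = 0.7735 t
  dense soda ash: 29.43 × 0.4135 = 12.17 t
Total LOI = 61.66 t
Glass = batch − LOI = 299.2 − 61.66 = 237.5 t

LOI loss = 61.66 t; glass = 237.5 t; yield = 79.39%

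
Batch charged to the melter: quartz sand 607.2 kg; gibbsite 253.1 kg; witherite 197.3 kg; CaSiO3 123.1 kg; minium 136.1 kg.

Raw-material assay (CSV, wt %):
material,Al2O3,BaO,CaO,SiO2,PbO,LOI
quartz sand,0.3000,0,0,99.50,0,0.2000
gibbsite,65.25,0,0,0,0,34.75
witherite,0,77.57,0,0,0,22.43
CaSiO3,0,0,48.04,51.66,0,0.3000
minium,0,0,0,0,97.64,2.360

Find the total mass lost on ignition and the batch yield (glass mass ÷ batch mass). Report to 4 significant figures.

LOI loss = 137.0 kg; glass = 1180 kg; yield = 89.60%

Mid-chain values are displayed (rounded to four significant figures) alongside each step. Full float precision is maintained end to end. A single rounding completes every reported figure — the derived quantities are rebuilt using the weight values at 1180 kg of glass in full float precision (five oxide percentages, ignition loss, net glass mass, yield, the totals) as written in the problem or the answer.
Loss on ignition, line by line:
  quartz sand: 607.2 × 0.002000 = 1.214 kg
  gibbsite: 253.1 × 0.3475 = 87.95 kg
  witherite: 197.3 × 0.2243 = 44.25 kg
  CaSiO3: 123.1 × 0.003000 = 0.3693 kg
  minium: 136.1 × 0.02360 = 3.212 kg
Total LOI = 137.0 kg
Glass = batch − LOI = 1317 − 137.0 = 1180 kg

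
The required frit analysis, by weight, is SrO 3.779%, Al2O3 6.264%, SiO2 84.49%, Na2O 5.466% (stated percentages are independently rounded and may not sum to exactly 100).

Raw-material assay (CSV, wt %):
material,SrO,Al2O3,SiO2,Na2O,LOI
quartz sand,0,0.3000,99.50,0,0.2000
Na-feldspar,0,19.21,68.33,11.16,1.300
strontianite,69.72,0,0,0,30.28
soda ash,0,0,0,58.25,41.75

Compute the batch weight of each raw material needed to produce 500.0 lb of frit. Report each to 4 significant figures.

The whole derivation maintains full precision all the way through. Values along the way appear rounded off to 4 significant figures at each printed step — each reported result takes just one rounding; derived quantities (the yield, ignition loss, the four compositions, net glass mass, totals) are recomputed using the weight values per 500.0 lb of glass at full precision, as set out in the problem or answer text.
Per-oxide target masses for 500.0 lb frit:
  SrO: 3.779% × 500.0 = 18.90 lb
  Al2O3: 6.264% × 500.0 = 31.32 lb
  SiO2: 84.49% × 500.0 = 422.4 lb
  Na2O: 5.466% × 500.0 = 27.33 lb
Mass-balance tally per oxide using the reported weights, per the basis as stated (summed amounts equal target values up to rounding of the answer):
  SrO: 27.10·0.6972 = 18.89 lb (target 18.90 lb)
  Al2O3: 316.0·0.003000 + 158.1·0.1921 = 31.32 lb (target 31.32 lb)
  SiO2: 316.0·0.9950 + 158.1·0.6833 = 422.4 lb (target 422.4 lb)
  Na2O: 158.1·0.1116 + 16.63·0.5825 = 27.33 lb (target 27.33 lb)
Auditing the glass mass value: whole batch net of LOI = 500.0 lb (summing oxide targets gives 500.0 lb; against the stated basis, 500.0 lb — gaps are rounding artifacts).
Total batch = Σ batch = 517.8 lb; Σ batch·LOI gives LOI loss = 17.84 lb; glass ÷ batch gives a yield of 96.56%.

Batch per 500.0 lb frit:
  quartz sand: 316.0 lb
  Na-feldspar: 158.1 lb
  strontianite: 27.10 lb
  soda ash: 16.63 lb
Total batch = 517.8 lb; LOI loss = 17.84 lb; yield = 96.56%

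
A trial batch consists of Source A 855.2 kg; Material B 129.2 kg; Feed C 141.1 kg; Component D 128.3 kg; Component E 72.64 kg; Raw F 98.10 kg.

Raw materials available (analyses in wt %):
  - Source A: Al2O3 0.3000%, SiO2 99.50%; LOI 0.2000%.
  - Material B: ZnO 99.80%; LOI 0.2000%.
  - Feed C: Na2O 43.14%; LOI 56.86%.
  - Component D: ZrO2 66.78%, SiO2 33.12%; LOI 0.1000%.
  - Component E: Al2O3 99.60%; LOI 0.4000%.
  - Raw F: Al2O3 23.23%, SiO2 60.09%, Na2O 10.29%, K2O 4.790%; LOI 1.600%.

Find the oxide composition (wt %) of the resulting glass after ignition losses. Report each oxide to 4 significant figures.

Glass mass = 1340 kg (batch 1425 − LOI 84.19).
Composition: ZrO2 6.392%, Al2O3 7.289%, SiO2 71.05%, Na2O 5.295%, K2O 0.3506%, ZnO 9.620%

Working values are shown, rounded to four significant digits, on the page. The working math holds exact precision end to end; each reported value is rounded once only; all derived quantities (the yield, net glass mass, totals, the six compositions, LOI) are rebuilt in full float precision from the weighed amounts at 1340 kg of glass as written in question or answer.
Per-oxide mass from batch:
  ZrO2: 128.3·0.6678 = 85.68 kg
  Al2O3: 855.2·0.003000 + 72.64·0.9960 + 98.10·0.2323 = 97.70 kg
  SiO2: 855.2·0.9950 + 128.3·0.3312 + 98.10·0.6009 = 952.4 kg
  Na2O: 141.1·0.4314 + 98.10·0.1029 = 70.97 kg
  K2O: 98.10·0.04790 = 4.699 kg
  ZnO: 129.2·0.9980 = 128.9 kg
LOI: 855.2·0.002000 + 129.2·0.002000 + 141.1·0.5686 + 128.3·0.001000 + 72.64·0.004000 + 98.10·0.01600 = 84.19 kg
The glass mass, total less LOI, = 1425 − 84.19 = 1340 kg (equal to the oxide-mass sum)
each oxide over glass, ×100, is wt %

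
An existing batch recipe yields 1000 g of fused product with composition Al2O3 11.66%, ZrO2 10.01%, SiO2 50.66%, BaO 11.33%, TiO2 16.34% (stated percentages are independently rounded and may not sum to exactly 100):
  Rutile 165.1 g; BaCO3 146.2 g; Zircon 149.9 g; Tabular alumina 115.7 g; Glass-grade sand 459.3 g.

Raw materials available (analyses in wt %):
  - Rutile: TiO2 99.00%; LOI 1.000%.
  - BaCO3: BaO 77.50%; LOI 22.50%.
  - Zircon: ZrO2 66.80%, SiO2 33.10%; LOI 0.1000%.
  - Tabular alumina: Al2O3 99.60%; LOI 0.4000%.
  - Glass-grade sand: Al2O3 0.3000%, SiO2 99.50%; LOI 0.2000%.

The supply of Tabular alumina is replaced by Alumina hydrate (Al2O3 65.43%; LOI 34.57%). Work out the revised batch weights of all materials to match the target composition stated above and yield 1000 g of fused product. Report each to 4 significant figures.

Working values are shown rounded off to 4 significant digits at each printed step; every computation keeps full float precision in every operation. Every reported result carries a single rounding; all derived quantities are computed in full float precision (five oxide percentages, glass mass, yield, totals, ignition loss) starting from the weights on 1000 g of glass precisely as stated by the problem or the answer.
Target masses of each oxide per 1000 g fused product:
  Al2O3: 11.66% × 1000 = 116.6 g
  ZrO2: 10.01% × 1000 = 100.1 g
  SiO2: 50.66% × 1000 = 506.6 g
  BaO: 11.33% × 1000 = 113.3 g
  TiO2: 16.34% × 1000 = 163.4 g
Oxide-by-oxide audit given the weights on record, for the quoted basis mass (sum by sum, the targets are met modulo rounding of the values):
  Al2O3: 176.1·0.6543 + 459.3·0.003000 = 116.6 g (target 116.6 g)
  ZrO2: 149.9·0.6680 = 100.1 g (target 100.1 g)
  SiO2: 149.9·0.3310 + 459.3·0.9950 = 506.6 g (target 506.6 g)
  BaO: 146.2·0.7750 = 113.3 g (target 113.3 g)
  TiO2: 165.1·0.9900 = 163.4 g (target 163.4 g)
Glass-mass sanity pass: total charge less LOI = 1000 g (oxide target masses add up to 1000 g; versus the stated basis of 1000 g — gaps are rounding artifacts).
Batch grand total — Σ batch = 1097 g; LOI loss = Σ batch·LOI = 96.49 g; yield, glass over the total, = 91.20%.

Revised batch per 1000 g fused product:
  Rutile: 165.1 g
  BaCO3: 146.2 g
  Zircon: 149.9 g
  Alumina hydrate: 176.1 g
  Glass-grade sand: 459.3 g
Total batch = 1097 g; LOI loss = 96.49 g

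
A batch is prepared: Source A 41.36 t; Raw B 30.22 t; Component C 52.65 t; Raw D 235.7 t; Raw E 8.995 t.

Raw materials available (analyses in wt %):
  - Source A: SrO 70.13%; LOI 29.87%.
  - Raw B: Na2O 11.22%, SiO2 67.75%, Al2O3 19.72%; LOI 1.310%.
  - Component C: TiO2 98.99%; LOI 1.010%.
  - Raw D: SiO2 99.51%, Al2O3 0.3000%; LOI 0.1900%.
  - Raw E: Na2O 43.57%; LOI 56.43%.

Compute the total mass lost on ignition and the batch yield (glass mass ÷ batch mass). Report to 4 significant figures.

LOI loss = 18.81 t; glass = 350.1 t; yield = 94.90%

The whole derivation keeps full precision all the way through; values along the way appear, rounded to four significant figures, across the worked steps; exactly one rounding lands on every reported figure. The derived quantities, which include the yield, the totals, five oxide percentages, ignition loss, glass mass, are rebuilt in full float precision, as written in the problem or the answer, from the batch weights on 350.1 t of glass.
Per-material ignition loss:
  Source A: 41.36 × 0.2987 = 12.35 t
  Raw B: 30.22 × 0.01310 = 0.3959 t
  Component C: 52.65 × 0.01010 = 0.5318 t
  Raw D: 235.7 × 0.001900 = 0.4478 t
  Raw E: 8.995 × 0.5643 = 5.076 t
Total LOI = 18.81 t
Glass = batch − LOI = 368.9 − 18.81 = 350.1 t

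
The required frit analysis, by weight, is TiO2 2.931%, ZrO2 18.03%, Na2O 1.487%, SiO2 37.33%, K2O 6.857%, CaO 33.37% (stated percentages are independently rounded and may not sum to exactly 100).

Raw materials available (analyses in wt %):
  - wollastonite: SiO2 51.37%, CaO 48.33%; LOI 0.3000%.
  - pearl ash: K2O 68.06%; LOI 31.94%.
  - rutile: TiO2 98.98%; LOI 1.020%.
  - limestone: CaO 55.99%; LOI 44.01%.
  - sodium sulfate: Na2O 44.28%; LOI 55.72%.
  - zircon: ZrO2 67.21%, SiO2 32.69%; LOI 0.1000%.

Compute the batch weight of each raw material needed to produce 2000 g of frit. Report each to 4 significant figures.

The whole derivation holds full float precision end to end. In-progress results are printed (rounded to 4 significant digits) on the page. Each reported figure is rounded once only. The derived quantities (yield, LOI, totals, the six compositions, net glass mass) are recomputed at full precision from the weighed amounts at 2000 g of glass as given in the problem or the answer.
Per-oxide target masses for 2000 g frit:
  TiO2: 2.931% × 2000 = 58.62 g
  ZrO2: 18.03% × 2000 = 360.6 g
  Na2O: 1.487% × 2000 = 29.74 g
  SiO2: 37.33% × 2000 = 746.6 g
  K2O: 6.857% × 2000 = 137.1 g
  CaO: 33.37% × 2000 = 667.4 g
Sums-versus-targets review with the batch weights as given, for the quoted basis mass (delivered sums recover each target exact up to rounding of places):
  TiO2: 59.22·0.9898 = 58.62 g (target 58.62 g)
  ZrO2: 536.5·0.6721 = 360.6 g (target 360.6 g)
  Na2O: 67.16·0.4428 = 29.74 g (target 29.74 g)
  SiO2: 1112·0.5137 + 536.5·0.3269 = 746.6 g (target 746.6 g)
  K2O: 201.5·0.6806 = 137.1 g (target 137.1 g)
  CaO: 1112·0.4833 + 232.2·0.5599 = 667.4 g (target 667.4 g)
Glass-mass bookkeeping: whole batch net of LOI = 2000 g (summing oxide targets gives 2000 g; stated basis 2000 g — a pure rounding effect).
Batch grand total — Σ batch = 2209 g; ignition loss, Σ(batch × LOI) = 208.4 g; yield, glass over the total, = 90.56%.

Batch per 2000 g frit:
  wollastonite: 1112 g
  pearl ash: 201.5 g
  rutile: 59.22 g
  limestone: 232.2 g
  sodium sulfate: 67.16 g
  zircon: 536.5 g
Total batch = 2209 g; LOI loss = 208.4 g; yield = 90.56%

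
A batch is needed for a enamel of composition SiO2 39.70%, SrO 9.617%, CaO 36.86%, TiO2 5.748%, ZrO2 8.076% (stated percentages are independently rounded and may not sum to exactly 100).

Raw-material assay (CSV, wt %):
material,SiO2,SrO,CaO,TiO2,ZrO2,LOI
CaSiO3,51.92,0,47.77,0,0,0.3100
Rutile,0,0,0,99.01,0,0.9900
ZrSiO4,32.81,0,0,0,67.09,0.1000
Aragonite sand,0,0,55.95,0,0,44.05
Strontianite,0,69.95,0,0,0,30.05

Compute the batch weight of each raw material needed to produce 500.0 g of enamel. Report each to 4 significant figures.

Batch per 500.0 g enamel:
  CaSiO3: 344.3 g
  Rutile: 29.03 g
  ZrSiO4: 60.19 g
  Aragonite sand: 35.45 g
  Strontianite: 68.74 g
Total batch = 537.7 g; LOI loss = 37.69 g; yield = 92.99%

All arithmetic carries exact precision in every operation — the intermediate values are shown, rounded to 4 significant digits, across the worked steps; a single rounding produces each reported value. Derived quantities (ignition loss, the five compositions, the yield, totals, net glass mass) are rebuilt at full precision from the weighed amounts per 500.0 g of glass as quoted within the problem or answer text.
Oxide mass targets, per 500.0 g enamel:
  SiO2: 39.70% × 500.0 = 198.5 g
  SrO: 9.617% × 500.0 = 48.08 g
  CaO: 36.86% × 500.0 = 184.3 g
  TiO2: 5.748% × 500.0 = 28.74 g
  ZrO2: 8.076% × 500.0 = 40.38 g
Verifying the oxide balance applying the batch weights above, on the stated basis (delivered sums recover each target up to rounding of the answer):
  SiO2: 344.3·0.5192 + 60.19·0.3281 = 198.5 g (target 198.5 g)
  SrO: 68.74·0.6995 = 48.08 g (target 48.08 g)
  CaO: 344.3·0.4777 + 35.45·0.5595 = 184.3 g (target 184.3 g)
  TiO2: 29.03·0.9901 = 28.74 g (target 28.74 g)
  ZrO2: 60.19·0.6709 = 40.38 g (target 40.38 g)
Glass-mass bookkeeping: total charge less LOI = 500.0 g (oxide target masses add up to 500.0 g; against the stated basis, 500.0 g — deltas are rounding alone).
Summing the batch: Σ batch = 537.7 g; the LOI term Σ batch·LOI equals 37.69 g; as yield: glass ÷ batch → 92.99%.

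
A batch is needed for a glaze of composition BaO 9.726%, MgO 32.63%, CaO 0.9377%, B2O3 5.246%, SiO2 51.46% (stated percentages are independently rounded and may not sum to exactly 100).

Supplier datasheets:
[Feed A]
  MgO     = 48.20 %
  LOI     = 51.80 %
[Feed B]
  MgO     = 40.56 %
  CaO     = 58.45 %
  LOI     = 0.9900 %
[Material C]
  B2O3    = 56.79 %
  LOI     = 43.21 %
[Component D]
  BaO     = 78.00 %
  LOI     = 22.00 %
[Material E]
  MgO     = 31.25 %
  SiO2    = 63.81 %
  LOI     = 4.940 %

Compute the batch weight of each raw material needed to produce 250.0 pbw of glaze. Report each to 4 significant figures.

Intermediates are shown rounded off to 4 significant digits at each printed step; every computation carries exact precision through every step; each reported result takes exactly one rounding. All derived quantities, including net glass mass, the totals, ignition loss, the five compositions, yield, are recomputed using the weight values for 250.0 pbw of glass at full precision exactly as printed in the problem or the answer.
Oxide-by-oxide targets in 250.0 pbw glaze:
  BaO: 9.726% × 250.0 = 24.32 pbw
  MgO: 32.63% × 250.0 = 81.58 pbw
  CaO: 0.9377% × 250.0 = 2.344 pbw
  B2O3: 5.246% × 250.0 = 13.12 pbw
  SiO2: 51.46% × 250.0 = 128.6 pbw
Verifying the oxide balance working from each reported weight, versus the basis set out (oxide sums agree with the targets modulo rounding of the values):
  BaO: 31.17·0.7800 = 24.31 pbw (target 24.32 pbw)
  MgO: 35.15·0.4820 + 4.011·0.4056 + 201.6·0.3125 = 81.57 pbw (target 81.58 pbw)
  CaO: 4.011·0.5845 = 2.344 pbw (target 2.344 pbw)
  B2O3: 23.09·0.5679 = 13.11 pbw (target 13.12 pbw)
  SiO2: 201.6·0.6381 = 128.6 pbw (target 128.6 pbw)
The glass-mass cross-check: net batch after ignition = 250.0 pbw (oxide target masses add up to 250.0 pbw; stated basis 250.0 pbw — rounding explains the deltas).
Adding the batch up: Σ batch = 295.0 pbw; Σ batch·LOI gives LOI loss = 45.04 pbw; as yield: glass ÷ batch → 84.73%.

Batch per 250.0 pbw glaze:
  Feed A: 35.15 pbw
  Feed B: 4.011 pbw
  Material C: 23.09 pbw
  Component D: 31.17 pbw
  Material E: 201.6 pbw
Total batch = 295.0 pbw; LOI loss = 45.04 pbw; yield = 84.73%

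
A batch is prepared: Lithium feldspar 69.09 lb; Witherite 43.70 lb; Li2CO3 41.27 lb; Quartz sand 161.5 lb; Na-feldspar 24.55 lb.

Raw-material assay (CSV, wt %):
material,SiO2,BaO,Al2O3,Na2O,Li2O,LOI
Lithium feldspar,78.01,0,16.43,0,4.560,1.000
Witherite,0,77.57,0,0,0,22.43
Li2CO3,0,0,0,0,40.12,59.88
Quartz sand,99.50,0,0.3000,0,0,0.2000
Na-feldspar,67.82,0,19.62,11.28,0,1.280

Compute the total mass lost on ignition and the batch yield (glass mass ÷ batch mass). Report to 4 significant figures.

LOI loss = 35.84 lb; glass = 304.3 lb; yield = 89.46%

All internal work holds full precision through every step — values along the way are shown, rounded to four significant figures, within the worked lines; exactly one rounding lands on every reported value — derived quantities are re-derived from the batch weights at 304.3 lb of glass at full precision (totals, five oxide percentages, ignition loss, the yield, net glass mass), exactly as printed in the question or the answer.
Per-material ignition loss:
  Lithium feldspar: 69.09 × 0.01000 = 0.6909 lb
  Witherite: 43.70 × 0.2243 = 9.802 lb
  Li2CO3: 41.27 × 0.5988 = 24.71 lb
  Quartz sand: 161.5 × 0.002000 = 0.3230 lb
  Na-feldspar: 24.55 × 0.01280 = 0.3142 lb
Total LOI = 35.84 lb
Glass = batch − LOI = 340.1 − 35.84 = 304.3 lb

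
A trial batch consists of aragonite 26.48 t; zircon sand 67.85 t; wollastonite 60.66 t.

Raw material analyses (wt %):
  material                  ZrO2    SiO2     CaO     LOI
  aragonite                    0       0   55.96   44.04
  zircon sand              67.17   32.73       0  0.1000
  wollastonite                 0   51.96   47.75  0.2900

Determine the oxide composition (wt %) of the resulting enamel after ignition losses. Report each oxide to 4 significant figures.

Glass mass = 143.1 t (batch 155.0 − LOI 11.91).
Composition: ZrO2 31.85%, SiO2 37.55%, CaO 30.60%

Working values are printed, with 4-significant-figure rounding, when written out. The whole derivation keeps exact precision from start to finish. A single rounding completes every reported figure — the derived quantities, including ignition loss, glass mass, yield, totals, the three compositions, are recomputed from the batch weights at 143.1 t of glass at full float precision as they appear in question or answer.
Per-oxide mass from batch:
  ZrO2: 67.85·0.6717 = 45.57 t
  SiO2: 67.85·0.3273 + 60.66·0.5196 = 53.73 t
  CaO: 26.48·0.5596 + 60.66·0.4775 = 43.78 t
LOI: 26.48·0.4404 + 67.85·0.001000 + 60.66·0.002900 = 11.91 t
Resulting glass, batch − LOI: 155.0 − 11.91 = 143.1 t (the oxide masses sum to this)
each wt % is 100 × oxide ÷ glass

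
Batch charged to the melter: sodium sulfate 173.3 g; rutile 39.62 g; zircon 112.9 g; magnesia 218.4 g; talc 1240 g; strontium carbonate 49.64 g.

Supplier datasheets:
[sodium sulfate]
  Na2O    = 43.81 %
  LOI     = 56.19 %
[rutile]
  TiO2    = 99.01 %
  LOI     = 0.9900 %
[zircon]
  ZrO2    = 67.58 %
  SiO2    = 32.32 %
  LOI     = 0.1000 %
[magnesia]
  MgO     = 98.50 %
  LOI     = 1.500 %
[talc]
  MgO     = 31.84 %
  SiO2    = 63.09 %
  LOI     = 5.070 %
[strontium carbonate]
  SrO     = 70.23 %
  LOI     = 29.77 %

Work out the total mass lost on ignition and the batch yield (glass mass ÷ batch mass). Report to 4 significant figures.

The working math keeps full float precision in every operation; values along the way are printed (rounded to four significant digits) alongside each step — every reported figure is rounded exactly once — derived quantities are carried in exact precision (net glass mass, the yield, six oxide percentages, LOI, the totals) starting from the weights for 1655 g of glass, as given in either problem or answer.
LOI of each material in turn:
  sodium sulfate: 173.3 × 0.5619 = 97.38 g
  rutile: 39.62 × 0.009900 = 0.3922 g
  zircon: 112.9 × 0.001000 = 0.1129 g
  magnesia: 218.4 × 0.01500 = 3.276 g
  talc: 1240 × 0.05070 = 62.87 g
  strontium carbonate: 49.64 × 0.2977 = 14.78 g
Total LOI = 178.8 g
Glass = batch − LOI = 1834 − 178.8 = 1655 g

LOI loss = 178.8 g; glass = 1655 g; yield = 90.25%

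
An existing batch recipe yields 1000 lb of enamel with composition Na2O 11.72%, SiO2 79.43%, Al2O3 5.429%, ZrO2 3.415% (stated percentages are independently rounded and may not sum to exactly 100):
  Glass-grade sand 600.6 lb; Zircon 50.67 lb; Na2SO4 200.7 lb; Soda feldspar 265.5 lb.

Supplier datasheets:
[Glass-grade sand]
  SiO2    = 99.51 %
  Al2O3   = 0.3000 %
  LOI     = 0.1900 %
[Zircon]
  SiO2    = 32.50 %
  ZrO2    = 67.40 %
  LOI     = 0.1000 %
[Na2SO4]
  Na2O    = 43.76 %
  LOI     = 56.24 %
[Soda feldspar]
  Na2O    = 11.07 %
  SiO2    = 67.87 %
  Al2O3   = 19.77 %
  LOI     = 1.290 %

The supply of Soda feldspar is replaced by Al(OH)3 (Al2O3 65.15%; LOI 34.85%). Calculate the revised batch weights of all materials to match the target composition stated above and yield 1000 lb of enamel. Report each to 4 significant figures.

The whole derivation holds exact precision throughout — working values are displayed, with 4-significant-figure rounding, when written out — each reported figure undergoes a single rounding. Derived quantities are computed at full precision (totals, net glass mass, four oxide percentages, yield, LOI) from the weighed amounts per 1000 lb of glass, as they appear in either problem or answer.
Oxide-by-oxide targets in 1000 lb enamel:
  Na2O: 11.72% × 1000 = 117.2 lb
  SiO2: 79.43% × 1000 = 794.3 lb
  Al2O3: 5.429% × 1000 = 54.29 lb
  ZrO2: 3.415% × 1000 = 34.15 lb
Per-oxide balance check with the batch weights as given, for the quoted basis mass (sums match the target masses inside rounding margins):
  Na2O: 267.8·0.4376 = 117.2 lb (target 117.2 lb)
  SiO2: 781.7·0.9951 + 50.67·0.3250 = 794.3 lb (target 794.3 lb)
  Al2O3: 781.7·0.003000 + 79.73·0.6515 = 54.29 lb (target 54.29 lb)
  ZrO2: 50.67·0.6740 = 34.15 lb (target 34.15 lb)
Consistency of the glass mass: the batch minus its LOI: 1000 lb (the Σ of target masses is 999.9 lb; the stated basis being 1000 lb — any gap is answer rounding).
Total batch = Σ batch = 1180 lb; loss to ignition Σ batch·LOI = 179.9 lb; yield: glass divided by total = 84.75%.

Revised batch per 1000 lb enamel:
  Glass-grade sand: 781.7 lb
  Zircon: 50.67 lb
  Na2SO4: 267.8 lb
  Al(OH)3: 79.73 lb
Total batch = 1180 lb; LOI loss = 179.9 lb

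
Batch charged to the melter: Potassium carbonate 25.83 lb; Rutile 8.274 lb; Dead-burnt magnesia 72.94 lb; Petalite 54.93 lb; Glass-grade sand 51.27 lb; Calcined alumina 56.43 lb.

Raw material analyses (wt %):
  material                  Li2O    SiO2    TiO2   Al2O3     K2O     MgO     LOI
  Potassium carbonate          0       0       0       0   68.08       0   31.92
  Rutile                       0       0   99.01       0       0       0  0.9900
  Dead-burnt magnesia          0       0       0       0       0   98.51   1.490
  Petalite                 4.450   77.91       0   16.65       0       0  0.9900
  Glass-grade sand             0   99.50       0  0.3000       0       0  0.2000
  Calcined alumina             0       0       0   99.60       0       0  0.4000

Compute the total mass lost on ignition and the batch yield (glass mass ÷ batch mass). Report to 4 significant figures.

LOI loss = 10.29 lb; glass = 259.4 lb; yield = 96.19%

In-progress results are printed rounded off to 4 significant figures as written. All arithmetic keeps exact precision throughout. Each reported value sees exactly one rounding — derived quantities (the yield, the six compositions, the totals, LOI, net glass mass) are re-derived from the batch weights per 259.4 lb of glass at full precision as written in problem or answer.
Loss on ignition, line by line:
  Potassium carbonate: 25.83 × 0.3192 = 8.245 lb
  Rutile: 8.274 × 0.009900 = 0.08191 lb
  Dead-burnt magnesia: 72.94 × 0.01490 = 1.087 lb
  Petalite: 54.93 × 0.009900 = 0.5438 lb
  Glass-grade sand: 51.27 × 0.002000 = 0.1025 lb
  Calcined alumina: 56.43 × 0.004000 = 0.2257 lb
Total LOI = 10.29 lb
Glass = batch − LOI = 269.7 − 10.29 = 259.4 lb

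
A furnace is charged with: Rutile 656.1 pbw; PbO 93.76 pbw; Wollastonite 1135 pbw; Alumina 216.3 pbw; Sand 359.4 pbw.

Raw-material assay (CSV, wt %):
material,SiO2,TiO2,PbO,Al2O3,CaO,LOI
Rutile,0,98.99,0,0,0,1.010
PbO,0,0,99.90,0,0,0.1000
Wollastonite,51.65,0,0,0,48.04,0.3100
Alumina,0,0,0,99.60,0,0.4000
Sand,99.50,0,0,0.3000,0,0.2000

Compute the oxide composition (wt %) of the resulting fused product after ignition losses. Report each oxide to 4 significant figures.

Glass mass = 2449 pbw (batch 2461 − LOI 11.82).
Composition: SiO2 38.54%, TiO2 26.52%, PbO 3.825%, Al2O3 8.842%, CaO 22.27%

The working math holds full precision in all steps; mid-chain values are printed rounded to 4 significant digits as written. Every reported result takes a single rounding. All derived quantities (the totals, ignition loss, yield, five oxide percentages, net glass mass) are computed at full float precision from the weighed amounts for 2449 pbw of glass, as given in the problem or the answer.
Oxide masses out of the charge:
  SiO2: 1135·0.5165 + 359.4·0.9950 = 943.8 pbw
  TiO2: 656.1·0.9899 = 649.5 pbw
  PbO: 93.76·0.9990 = 93.67 pbw
  Al2O3: 216.3·0.9960 + 359.4·0.003000 = 216.5 pbw
  CaO: 1135·0.4804 = 545.3 pbw
LOI: 656.1·0.01010 + 93.76·0.001000 + 1135·0.003100 + 216.3·0.004000 + 359.4·0.002000 = 11.82 pbw
Resulting glass, batch − LOI: 2461 − 11.82 = 2449 pbw (the oxide masses sum to this)
wt %: oxide over glass, times 100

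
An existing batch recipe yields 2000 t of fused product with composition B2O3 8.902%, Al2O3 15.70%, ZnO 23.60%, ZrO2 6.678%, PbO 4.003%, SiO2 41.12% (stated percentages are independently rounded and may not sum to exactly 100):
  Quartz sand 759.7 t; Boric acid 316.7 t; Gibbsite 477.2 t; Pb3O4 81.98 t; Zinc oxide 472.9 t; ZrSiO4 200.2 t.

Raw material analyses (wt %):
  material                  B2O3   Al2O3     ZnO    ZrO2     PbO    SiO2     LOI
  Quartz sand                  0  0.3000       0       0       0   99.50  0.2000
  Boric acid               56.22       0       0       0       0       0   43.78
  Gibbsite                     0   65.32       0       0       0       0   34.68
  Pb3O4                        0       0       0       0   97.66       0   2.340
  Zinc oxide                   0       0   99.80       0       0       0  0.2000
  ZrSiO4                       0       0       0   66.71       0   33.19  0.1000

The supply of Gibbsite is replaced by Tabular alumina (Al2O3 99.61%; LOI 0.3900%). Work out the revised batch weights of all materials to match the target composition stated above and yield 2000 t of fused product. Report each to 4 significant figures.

Revised batch per 2000 t fused product:
  Quartz sand: 759.7 t
  Boric acid: 316.7 t
  Tabular alumina: 312.9 t
  Pb3O4: 81.98 t
  Zinc oxide: 472.9 t
  ZrSiO4: 200.2 t
Total batch = 2144 t; LOI loss = 144.5 t

All arithmetic keeps full float precision through the solve — values along the way are printed rounded to 4 significant digits within the worked lines — a single rounding yields each reported result. Derived quantities (glass mass, the totals, the yield, six oxide percentages, ignition loss) are carried using the weight values for 2000 t of glass in exact precision, as written in the question or the answer.
Per-oxide target masses for 2000 t fused product:
  B2O3: 8.902% × 2000 = 178.0 t
  Al2O3: 15.70% × 2000 = 314.0 t
  ZnO: 23.60% × 2000 = 472.0 t
  ZrO2: 6.678% × 2000 = 133.6 t
  PbO: 4.003% × 2000 = 80.06 t
  SiO2: 41.12% × 2000 = 822.4 t
Checking each oxide sum with the batch weights as given, versus the basis set out (every target is met by its sum net of answer rounding effects):
  B2O3: 316.7·0.5622 = 178.0 t (target 178.0 t)
  Al2O3: 759.7·0.003000 + 312.9·0.9961 = 314.0 t (target 314.0 t)
  ZnO: 472.9·0.9980 = 472.0 t (target 472.0 t)
  ZrO2: 200.2·0.6671 = 133.6 t (target 133.6 t)
  PbO: 81.98·0.9766 = 80.06 t (target 80.06 t)
  SiO2: 759.7·0.9950 + 200.2·0.3319 = 822.3 t (target 822.4 t)
Consistency of the glass mass: batch Σ − ignition loss = 2000 t (targets for the oxides total 2000 t; the stated basis being 2000 t — rounding explains the deltas).
Batch grand total — Σ batch = 2144 t; LOI loss = Σ batch·LOI = 144.5 t; glass ÷ batch gives a yield of 93.26%.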